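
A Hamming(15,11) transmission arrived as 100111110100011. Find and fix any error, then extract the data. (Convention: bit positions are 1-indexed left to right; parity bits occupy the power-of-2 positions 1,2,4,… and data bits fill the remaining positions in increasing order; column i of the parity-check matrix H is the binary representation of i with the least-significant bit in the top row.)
Syndrome s = H · r^T (mod 2), r = 100111110100011:
  s[0] = (101010101010101)·(100111110100011) mod 2 = 1+0+0+0+1+0+1+0+0+0+0+0+0+0+1 mod 2 = 0
  s[1] = (011001100110011)·(100111110100011) mod 2 = 0+0+0+0+0+1+1+0+0+1+0+0+0+1+1 mod 2 = 1
  s[2] = (000111100001111)·(100111110100011) mod 2 = 0+0+0+1+1+1+1+0+0+0+0+0+0+1+1 mod 2 = 0
  s[3] = (000000011111111)·(100111110100011) mod 2 = 0+0+0+0+0+0+0+1+0+1+0+0+0+1+1 mod 2 = 0
Syndrome = 0100
Column 2 of H equals this syndrome → error at bit 2 (1-indexed).
Flip bit 2: 100111110100011 → 110111110100011
Extract data bits at positions {3,5,6,7,9,10,11,12,13,14,15}: 01110100011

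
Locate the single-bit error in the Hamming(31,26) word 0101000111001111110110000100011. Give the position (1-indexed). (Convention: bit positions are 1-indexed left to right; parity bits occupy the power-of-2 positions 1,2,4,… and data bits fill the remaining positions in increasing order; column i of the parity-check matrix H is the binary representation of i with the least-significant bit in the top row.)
Syndrome s = H · r^T (mod 2), r = 0101000111001111110110000100011:
  s[0] = (1010101010101010101010101010101)·(0101000111001111110110000100011) mod 2 = 0+0+0+0+0+0+0+0+1+0+0+0+1+0+1+0+1+0+0+0+1+0+0+0+0+0+0+0+0+0+1 mod 2 = 0
  s[1] = (0110011001100110011001100110011)·(0101000111001111110110000100011) mod 2 = 0+1+0+0+0+0+0+0+0+1+0+0+0+1+1+0+0+1+0+0+0+0+0+0+0+1+0+0+0+1+1 mod 2 = 0
  s[2] = (0001111000011110000111100001111)·(0101000111001111110110000100011) mod 2 = 0+0+0+1+0+0+0+0+0+0+0+0+1+1+1+0+0+0+0+1+1+0+0+0+0+0+0+0+0+1+1 mod 2 = 0
  s[3] = (0000000111111110000000011111111)·(0101000111001111110110000100011) mod 2 = 0+0+0+0+0+0+0+1+1+1+0+0+1+1+1+0+0+0+0+0+0+0+0+0+0+1+0+0+0+1+1 mod 2 = 1
  s[4] = (0000000000000001111111111111111)·(0101000111001111110110000100011) mod 2 = 0+0+0+0+0+0+0+0+0+0+0+0+0+0+0+1+1+1+0+1+1+0+0+0+0+1+0+0+0+1+1 mod 2 = 0
Syndrome = 00010
Column i of H is the binary representation of i, so the syndrome is the binary index of the flipped bit.
Read s = 00010 with s[0] as LSB: 0·2^0 + 0·2^1 + 0·2^2 + 1·2^3 + 0·2^4 = 8.
Error is at bit position 8.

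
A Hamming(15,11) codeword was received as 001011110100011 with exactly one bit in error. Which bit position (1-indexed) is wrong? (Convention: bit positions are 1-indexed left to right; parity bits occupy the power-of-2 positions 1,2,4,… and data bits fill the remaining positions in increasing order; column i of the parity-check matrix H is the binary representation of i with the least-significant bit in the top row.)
Syndrome s = H · r^T (mod 2), r = 001011110100011:
  s[0] = (101010101010101)·(001011110100011) mod 2 = 0+0+1+0+1+0+1+0+0+0+0+0+0+0+1 mod 2 = 0
  s[1] = (011001100110011)·(001011110100011) mod 2 = 0+0+1+0+0+1+1+0+0+1+0+0+0+1+1 mod 2 = 0
  s[2] = (000111100001111)·(001011110100011) mod 2 = 0+0+0+0+1+1+1+0+0+0+0+0+0+1+1 mod 2 = 1
  s[3] = (000000011111111)·(001011110100011) mod 2 = 0+0+0+0+0+0+0+1+0+1+0+0+0+1+1 mod 2 = 0
Syndrome = 0010
Column i of H is the binary representation of i, so the syndrome is the binary index of the flipped bit.
Read s = 0010 with s[0] as LSB: 0·2^0 + 0·2^1 + 1·2^2 + 0·2^3 = 4.
Error is at bit position 4.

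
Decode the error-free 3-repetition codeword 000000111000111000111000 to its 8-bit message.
Split into 3-bit blocks: 000 000 111 000 111 000 111 000
Data = 00101010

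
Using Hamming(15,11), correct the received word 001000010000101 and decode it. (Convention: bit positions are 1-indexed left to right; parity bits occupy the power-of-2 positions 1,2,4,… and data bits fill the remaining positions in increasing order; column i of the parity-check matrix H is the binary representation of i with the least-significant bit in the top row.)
Syndrome s = H · r^T (mod 2), r = 001000010000101:
  s[0] = (101010101010101)·(001000010000101) mod 2 = 0+0+1+0+0+0+0+0+0+0+0+0+1+0+1 mod 2 = 1
  s[1] = (011001100110011)·(001000010000101) mod 2 = 0+0+1+0+0+0+0+0+0+0+0+0+0+0+1 mod 2 = 0
  s[2] = (000111100001111)·(001000010000101) mod 2 = 0+0+0+0+0+0+0+0+0+0+0+0+1+0+1 mod 2 = 0
  s[3] = (000000011111111)·(001000010000101) mod 2 = 0+0+0+0+0+0+0+1+0+0+0+0+1+0+1 mod 2 = 1
Syndrome = 1001
Column 9 of H equals this syndrome → error at bit 9 (1-indexed).
Flip bit 9: 001000010000101 → 001000011000101
Extract data bits at positions {3,5,6,7,9,10,11,12,13,14,15}: 10001000101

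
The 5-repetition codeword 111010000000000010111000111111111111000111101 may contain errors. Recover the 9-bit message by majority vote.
Split into 5-bit blocks and majority-vote each:
  block 1 = 11101: 4 ones, 1 zeros → 1
  block 2 = 00000: 0 ones, 5 zeros → 0
  block 3 = 00000: 0 ones, 5 zeros → 0
  block 4 = 01011: 3 ones, 2 zeros → 1
  block 5 = 10001: 2 ones, 3 zeros → 0
  block 6 = 11111: 5 ones, 0 zeros → 1
  block 7 = 11111: 5 ones, 0 zeros → 1
  block 8 = 10001: 2 ones, 3 zeros → 0
  block 9 = 11101: 4 ones, 1 zeros → 1
Decoded = 100101101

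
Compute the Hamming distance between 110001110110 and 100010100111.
XOR = 010011010001, count of 1s = 5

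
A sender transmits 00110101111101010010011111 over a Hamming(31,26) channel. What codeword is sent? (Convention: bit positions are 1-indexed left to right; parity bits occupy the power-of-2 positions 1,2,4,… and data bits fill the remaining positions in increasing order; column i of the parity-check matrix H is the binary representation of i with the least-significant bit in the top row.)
Codeword c = d · G (mod 2), d = 00110101111101010010011111:
  c[0] = d·G[:,0] = (00110101111101010010011111)·(11011010101101010101010101) mod 2 = 0+0+0+1+0+0+0+0+1+0+1+1+0+1+0+1+0+0+0+0+0+1+0+1+0+1 mod 2 = 1
  c[1] = d·G[:,1] = (00110101111101010010011111)·(10110110011011001100110011) mod 2 = 0+0+1+1+0+1+0+0+0+1+1+0+0+1+0+0+0+0+0+0+0+1+0+0+1+1 mod 2 = 1
  c[2] = d·G[:,2] = (00110101111101010010011111)·(10000000000000000000000000) mod 2 = 0+0+0+0+0+0+0+0+0+0+0+0+0+0+0+0+0+0+0+0+0+0+0+0+0+0 mod 2 = 0
  c[3] = d·G[:,3] = (00110101111101010010011111)·(01110001111000111100001111) mod 2 = 0+0+1+1+0+0+0+1+1+1+1+0+0+0+0+1+0+0+0+0+0+0+1+1+1+1 mod 2 = 1
  c[4] = d·G[:,4] = (00110101111101010010011111)·(01000000000000000000000000) mod 2 = 0+0+0+0+0+0+0+0+0+0+0+0+0+0+0+0+0+0+0+0+0+0+0+0+0+0 mod 2 = 0
  c[5] = d·G[:,5] = (00110101111101010010011111)·(00100000000000000000000000) mod 2 = 0+0+1+0+0+0+0+0+0+0+0+0+0+0+0+0+0+0+0+0+0+0+0+0+0+0 mod 2 = 1
  c[6] = d·G[:,6] = (00110101111101010010011111)·(00010000000000000000000000) mod 2 = 0+0+0+1+0+0+0+0+0+0+0+0+0+0+0+0+0+0+0+0+0+0+0+0+0+0 mod 2 = 1
  c[7] = d·G[:,7] = (00110101111101010010011111)·(00001111111000000011111111) mod 2 = 0+0+0+0+0+1+0+1+1+1+1+0+0+0+0+0+0+0+1+0+0+1+1+1+1+1 mod 2 = 1
  c[8] = d·G[:,8] = (00110101111101010010011111)·(00001000000000000000000000) mod 2 = 0+0+0+0+0+0+0+0+0+0+0+0+0+0+0+0+0+0+0+0+0+0+0+0+0+0 mod 2 = 0
  c[9] = d·G[:,9] = (00110101111101010010011111)·(00000100000000000000000000) mod 2 = 0+0+0+0+0+1+0+0+0+0+0+0+0+0+0+0+0+0+0+0+0+0+0+0+0+0 mod 2 = 1
  c[10] = d·G[:,10] = (00110101111101010010011111)·(00000010000000000000000000) mod 2 = 0+0+0+0+0+0+0+0+0+0+0+0+0+0+0+0+0+0+0+0+0+0+0+0+0+0 mod 2 = 0
  c[11] = d·G[:,11] = (00110101111101010010011111)·(00000001000000000000000000) mod 2 = 0+0+0+0+0+0+0+1+0+0+0+0+0+0+0+0+0+0+0+0+0+0+0+0+0+0 mod 2 = 1
  c[12] = d·G[:,12] = (00110101111101010010011111)·(00000000100000000000000000) mod 2 = 0+0+0+0+0+0+0+0+1+0+0+0+0+0+0+0+0+0+0+0+0+0+0+0+0+0 mod 2 = 1
  c[13] = d·G[:,13] = (00110101111101010010011111)·(00000000010000000000000000) mod 2 = 0+0+0+0+0+0+0+0+0+1+0+0+0+0+0+0+0+0+0+0+0+0+0+0+0+0 mod 2 = 1
  c[14] = d·G[:,14] = (00110101111101010010011111)·(00000000001000000000000000) mod 2 = 0+0+0+0+0+0+0+0+0+0+1+0+0+0+0+0+0+0+0+0+0+0+0+0+0+0 mod 2 = 1
  c[15] = d·G[:,15] = (00110101111101010010011111)·(00000000000111111111111111) mod 2 = 0+0+0+0+0+0+0+0+0+0+0+1+0+1+0+1+0+0+1+0+0+1+1+1+1+1 mod 2 = 1
  c[16] = d·G[:,16] = (00110101111101010010011111)·(00000000000100000000000000) mod 2 = 0+0+0+0+0+0+0+0+0+0+0+1+0+0+0+0+0+0+0+0+0+0+0+0+0+0 mod 2 = 1
  c[17] = d·G[:,17] = (00110101111101010010011111)·(00000000000010000000000000) mod 2 = 0+0+0+0+0+0+0+0+0+0+0+0+0+0+0+0+0+0+0+0+0+0+0+0+0+0 mod 2 = 0
  c[18] = d·G[:,18] = (00110101111101010010011111)·(00000000000001000000000000) mod 2 = 0+0+0+0+0+0+0+0+0+0+0+0+0+1+0+0+0+0+0+0+0+0+0+0+0+0 mod 2 = 1
  c[19] = d·G[:,19] = (00110101111101010010011111)·(00000000000000100000000000) mod 2 = 0+0+0+0+0+0+0+0+0+0+0+0+0+0+0+0+0+0+0+0+0+0+0+0+0+0 mod 2 = 0
  c[20] = d·G[:,20] = (00110101111101010010011111)·(00000000000000010000000000) mod 2 = 0+0+0+0+0+0+0+0+0+0+0+0+0+0+0+1+0+0+0+0+0+0+0+0+0+0 mod 2 = 1
  c[21] = d·G[:,21] = (00110101111101010010011111)·(00000000000000001000000000) mod 2 = 0+0+0+0+0+0+0+0+0+0+0+0+0+0+0+0+0+0+0+0+0+0+0+0+0+0 mod 2 = 0
  c[22] = d·G[:,22] = (00110101111101010010011111)·(00000000000000000100000000) mod 2 = 0+0+0+0+0+0+0+0+0+0+0+0+0+0+0+0+0+0+0+0+0+0+0+0+0+0 mod 2 = 0
  c[23] = d·G[:,23] = (00110101111101010010011111)·(00000000000000000010000000) mod 2 = 0+0+0+0+0+0+0+0+0+0+0+0+0+0+0+0+0+0+1+0+0+0+0+0+0+0 mod 2 = 1
  c[24] = d·G[:,24] = (00110101111101010010011111)·(00000000000000000001000000) mod 2 = 0+0+0+0+0+0+0+0+0+0+0+0+0+0+0+0+0+0+0+0+0+0+0+0+0+0 mod 2 = 0
  c[25] = d·G[:,25] = (00110101111101010010011111)·(00000000000000000000100000) mod 2 = 0+0+0+0+0+0+0+0+0+0+0+0+0+0+0+0+0+0+0+0+0+0+0+0+0+0 mod 2 = 0
  c[26] = d·G[:,26] = (00110101111101010010011111)·(00000000000000000000010000) mod 2 = 0+0+0+0+0+0+0+0+0+0+0+0+0+0+0+0+0+0+0+0+0+1+0+0+0+0 mod 2 = 1
  c[27] = d·G[:,27] = (00110101111101010010011111)·(00000000000000000000001000) mod 2 = 0+0+0+0+0+0+0+0+0+0+0+0+0+0+0+0+0+0+0+0+0+0+1+0+0+0 mod 2 = 1
  c[28] = d·G[:,28] = (00110101111101010010011111)·(00000000000000000000000100) mod 2 = 0+0+0+0+0+0+0+0+0+0+0+0+0+0+0+0+0+0+0+0+0+0+0+1+0+0 mod 2 = 1
  c[29] = d·G[:,29] = (00110101111101010010011111)·(00000000000000000000000010) mod 2 = 0+0+0+0+0+0+0+0+0+0+0+0+0+0+0+0+0+0+0+0+0+0+0+0+1+0 mod 2 = 1
  c[30] = d·G[:,30] = (00110101111101010010011111)·(00000000000000000000000001) mod 2 = 0+0+0+0+0+0+0+0+0+0+0+0+0+0+0+0+0+0+0+0+0+0+0+0+0+1 mod 2 = 1
Codeword = 1101011101011111101010010011111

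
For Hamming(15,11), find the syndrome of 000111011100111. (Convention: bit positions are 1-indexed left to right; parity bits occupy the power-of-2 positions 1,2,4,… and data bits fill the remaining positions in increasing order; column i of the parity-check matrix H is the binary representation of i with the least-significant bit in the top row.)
Syndrome s = H · r^T (mod 2), r = 000111011100111:
  s[0] = (101010101010101)·(000111011100111) mod 2 = 0+0+0+0+1+0+0+0+1+0+0+0+1+0+1 mod 2 = 0
  s[1] = (011001100110011)·(000111011100111) mod 2 = 0+0+0+0+0+1+0+0+0+1+0+0+0+1+1 mod 2 = 0
  s[2] = (000111100001111)·(000111011100111) mod 2 = 0+0+0+1+1+1+0+0+0+0+0+0+1+1+1 mod 2 = 0
  s[3] = (000000011111111)·(000111011100111) mod 2 = 0+0+0+0+0+0+0+1+1+1+0+0+1+1+1 mod 2 = 0
Syndrome = 0000
s = 0: no error detected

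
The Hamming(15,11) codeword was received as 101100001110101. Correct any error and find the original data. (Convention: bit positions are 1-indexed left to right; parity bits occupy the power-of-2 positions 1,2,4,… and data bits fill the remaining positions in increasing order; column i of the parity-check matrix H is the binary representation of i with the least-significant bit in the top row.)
Syndrome s = H · r^T (mod 2), r = 101100001110101:
  s[0] = (101010101010101)·(101100001110101) mod 2 = 1+0+1+0+0+0+0+0+1+0+1+0+1+0+1 mod 2 = 0
  s[1] = (011001100110011)·(101100001110101) mod 2 = 0+0+1+0+0+0+0+0+0+1+1+0+0+0+1 mod 2 = 0
  s[2] = (000111100001111)·(101100001110101) mod 2 = 0+0+0+1+0+0+0+0+0+0+0+0+1+0+1 mod 2 = 1
  s[3] = (000000011111111)·(101100001110101) mod 2 = 0+0+0+0+0+0+0+0+1+1+1+0+1+0+1 mod 2 = 1
Syndrome = 0011
Column 12 of H equals this syndrome → error at bit 12 (1-indexed).
Flip bit 12: 101100001110101 → 101100001111101
Extract data bits at positions {3,5,6,7,9,10,11,12,13,14,15}: 10001111101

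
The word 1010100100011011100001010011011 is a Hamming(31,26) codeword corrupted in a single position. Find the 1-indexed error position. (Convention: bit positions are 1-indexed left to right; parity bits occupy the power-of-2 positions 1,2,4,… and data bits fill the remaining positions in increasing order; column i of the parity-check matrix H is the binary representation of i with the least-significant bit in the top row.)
Syndrome s = H · r^T (mod 2), r = 1010100100011011100001010011011:
  s[0] = (1010101010101010101010101010101)·(1010100100011011100001010011011) mod 2 = 1+0+1+0+1+0+0+0+0+0+0+0+1+0+1+0+1+0+0+0+0+0+0+0+0+0+1+0+0+0+1 mod 2 = 0
  s[1] = (0110011001100110011001100110011)·(1010100100011011100001010011011) mod 2 = 0+0+1+0+0+0+0+0+0+0+0+0+0+0+1+0+0+0+0+0+0+1+0+0+0+0+1+0+0+1+1 mod 2 = 0
  s[2] = (0001111000011110000111100001111)·(1010100100011011100001010011011) mod 2 = 0+0+0+0+1+0+0+0+0+0+0+1+1+0+1+0+0+0+0+0+0+1+0+0+0+0+0+1+0+1+1 mod 2 = 0
  s[3] = (0000000111111110000000011111111)·(1010100100011011100001010011011) mod 2 = 0+0+0+0+0+0+0+1+0+0+0+1+1+0+1+0+0+0+0+0+0+0+0+1+0+0+1+1+0+1+1 mod 2 = 1
  s[4] = (0000000000000001111111111111111)·(1010100100011011100001010011011) mod 2 = 0+0+0+0+0+0+0+0+0+0+0+0+0+0+0+1+1+0+0+0+0+1+0+1+0+0+1+1+0+1+1 mod 2 = 0
Syndrome = 00010
Column i of H is the binary representation of i, so the syndrome is the binary index of the flipped bit.
Read s = 00010 with s[0] as LSB: 0·2^0 + 0·2^1 + 0·2^2 + 1·2^3 + 0·2^4 = 8.
Error is at bit position 8.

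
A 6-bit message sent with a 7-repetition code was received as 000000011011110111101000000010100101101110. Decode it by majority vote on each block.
Split into 7-bit blocks and majority-vote each:
  block 1 = 0000000: 0 ones, 7 zeros → 0
  block 2 = 1101111: 6 ones, 1 zeros → 1
  block 3 = 0111101: 5 ones, 2 zeros → 1
  block 4 = 0000000: 0 ones, 7 zeros → 0
  block 5 = 1010010: 3 ones, 4 zeros → 0
  block 6 = 1101110: 5 ones, 2 zeros → 1
Decoded = 011001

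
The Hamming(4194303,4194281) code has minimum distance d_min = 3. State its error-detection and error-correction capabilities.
Detection only: up to d_min − 1 = 2 errors.
Correction: up to ⌊(d_min − 1)/2⌋ = ⌊2/2⌋ = 1 errors.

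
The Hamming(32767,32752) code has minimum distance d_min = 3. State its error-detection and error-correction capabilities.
Detection only: up to d_min − 1 = 2 errors.
Correction: up to ⌊(d_min − 1)/2⌋ = ⌊2/2⌋ = 1 errors.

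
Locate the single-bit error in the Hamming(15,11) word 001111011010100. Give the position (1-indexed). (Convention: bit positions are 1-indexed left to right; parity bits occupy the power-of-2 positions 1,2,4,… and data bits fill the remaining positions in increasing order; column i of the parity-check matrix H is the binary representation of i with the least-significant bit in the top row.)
Syndrome s = H · r^T (mod 2), r = 001111011010100:
  s[0] = (101010101010101)·(001111011010100) mod 2 = 0+0+1+0+1+0+0+0+1+0+1+0+1+0+0 mod 2 = 1
  s[1] = (011001100110011)·(001111011010100) mod 2 = 0+0+1+0+0+1+0+0+0+0+1+0+0+0+0 mod 2 = 1
  s[2] = (000111100001111)·(001111011010100) mod 2 = 0+0+0+1+1+1+0+0+0+0+0+0+1+0+0 mod 2 = 0
  s[3] = (000000011111111)·(001111011010100) mod 2 = 0+0+0+0+0+0+0+1+1+0+1+0+1+0+0 mod 2 = 0
Syndrome = 1100
Column i of H is the binary representation of i, so the syndrome is the binary index of the flipped bit.
Read s = 1100 with s[0] as LSB: 1·2^0 + 1·2^1 + 0·2^2 + 0·2^3 = 3.
Error is at bit position 3.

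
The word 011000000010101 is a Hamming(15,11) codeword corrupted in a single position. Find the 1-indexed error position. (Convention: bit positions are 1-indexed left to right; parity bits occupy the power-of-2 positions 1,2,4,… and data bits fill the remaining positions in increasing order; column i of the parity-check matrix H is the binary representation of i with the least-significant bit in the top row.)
Syndrome s = H · r^T (mod 2), r = 011000000010101:
  s[0] = (101010101010101)·(011000000010101) mod 2 = 0+0+1+0+0+0+0+0+0+0+1+0+1+0+1 mod 2 = 0
  s[1] = (011001100110011)·(011000000010101) mod 2 = 0+1+1+0+0+0+0+0+0+0+1+0+0+0+1 mod 2 = 0
  s[2] = (000111100001111)·(011000000010101) mod 2 = 0+0+0+0+0+0+0+0+0+0+0+0+1+0+1 mod 2 = 0
  s[3] = (000000011111111)·(011000000010101) mod 2 = 0+0+0+0+0+0+0+0+0+0+1+0+1+0+1 mod 2 = 1
Syndrome = 0001
Column i of H is the binary representation of i, so the syndrome is the binary index of the flipped bit.
Read s = 0001 with s[0] as LSB: 0·2^0 + 0·2^1 + 0·2^2 + 1·2^3 = 8.
Error is at bit position 8.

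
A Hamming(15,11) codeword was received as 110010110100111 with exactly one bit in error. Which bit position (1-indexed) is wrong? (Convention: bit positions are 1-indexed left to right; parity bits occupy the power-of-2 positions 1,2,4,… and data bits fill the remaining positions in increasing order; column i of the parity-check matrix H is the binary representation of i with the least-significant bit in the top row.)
Syndrome s = H · r^T (mod 2), r = 110010110100111:
  s[0] = (101010101010101)·(110010110100111) mod 2 = 1+0+0+0+1+0+1+0+0+0+0+0+1+0+1 mod 2 = 1
  s[1] = (011001100110011)·(110010110100111) mod 2 = 0+1+0+0+0+0+1+0+0+1+0+0+0+1+1 mod 2 = 1
  s[2] = (000111100001111)·(110010110100111) mod 2 = 0+0+0+0+1+0+1+0+0+0+0+0+1+1+1 mod 2 = 1
  s[3] = (000000011111111)·(110010110100111) mod 2 = 0+0+0+0+0+0+0+1+0+1+0+0+1+1+1 mod 2 = 1
Syndrome = 1111
Column i of H is the binary representation of i, so the syndrome is the binary index of the flipped bit.
Read s = 1111 with s[0] as LSB: 1·2^0 + 1·2^1 + 1·2^2 + 1·2^3 = 15.
Error is at bit position 15.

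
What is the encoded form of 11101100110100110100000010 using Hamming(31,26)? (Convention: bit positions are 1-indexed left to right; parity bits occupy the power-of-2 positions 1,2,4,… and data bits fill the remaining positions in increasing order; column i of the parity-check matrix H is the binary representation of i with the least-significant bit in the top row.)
Codeword c = d · G (mod 2), d = 11101100110100110100000010:
  c[0] = d·G[:,0] = (11101100110100110100000010)·(11011010101101010101010101) mod 2 = 1+1+0+0+1+0+0+0+1+0+0+1+0+0+0+1+0+1+0+0+0+0+0+0+0+0 mod 2 = 1
  c[1] = d·G[:,1] = (11101100110100110100000010)·(10110110011011001100110011) mod 2 = 1+0+1+0+0+1+0+0+0+1+0+0+0+0+0+0+0+1+0+0+0+0+0+0+1+0 mod 2 = 0
  c[2] = d·G[:,2] = (11101100110100110100000010)·(10000000000000000000000000) mod 2 = 1+0+0+0+0+0+0+0+0+0+0+0+0+0+0+0+0+0+0+0+0+0+0+0+0+0 mod 2 = 1
  c[3] = d·G[:,3] = (11101100110100110100000010)·(01110001111000111100001111) mod 2 = 0+1+1+0+0+0+0+0+1+1+0+0+0+0+1+1+0+1+0+0+0+0+0+0+1+0 mod 2 = 0
  c[4] = d·G[:,4] = (11101100110100110100000010)·(01000000000000000000000000) mod 2 = 0+1+0+0+0+0+0+0+0+0+0+0+0+0+0+0+0+0+0+0+0+0+0+0+0+0 mod 2 = 1
  c[5] = d·G[:,5] = (11101100110100110100000010)·(00100000000000000000000000) mod 2 = 0+0+1+0+0+0+0+0+0+0+0+0+0+0+0+0+0+0+0+0+0+0+0+0+0+0 mod 2 = 1
  c[6] = d·G[:,6] = (11101100110100110100000010)·(00010000000000000000000000) mod 2 = 0+0+0+0+0+0+0+0+0+0+0+0+0+0+0+0+0+0+0+0+0+0+0+0+0+0 mod 2 = 0
  c[7] = d·G[:,7] = (11101100110100110100000010)·(00001111111000000011111111) mod 2 = 0+0+0+0+1+1+0+0+1+1+0+0+0+0+0+0+0+0+0+0+0+0+0+0+1+0 mod 2 = 1
  c[8] = d·G[:,8] = (11101100110100110100000010)·(00001000000000000000000000) mod 2 = 0+0+0+0+1+0+0+0+0+0+0+0+0+0+0+0+0+0+0+0+0+0+0+0+0+0 mod 2 = 1
  c[9] = d·G[:,9] = (11101100110100110100000010)·(00000100000000000000000000) mod 2 = 0+0+0+0+0+1+0+0+0+0+0+0+0+0+0+0+0+0+0+0+0+0+0+0+0+0 mod 2 = 1
  c[10] = d·G[:,10] = (11101100110100110100000010)·(00000010000000000000000000) mod 2 = 0+0+0+0+0+0+0+0+0+0+0+0+0+0+0+0+0+0+0+0+0+0+0+0+0+0 mod 2 = 0
  c[11] = d·G[:,11] = (11101100110100110100000010)·(00000001000000000000000000) mod 2 = 0+0+0+0+0+0+0+0+0+0+0+0+0+0+0+0+0+0+0+0+0+0+0+0+0+0 mod 2 = 0
  c[12] = d·G[:,12] = (11101100110100110100000010)·(00000000100000000000000000) mod 2 = 0+0+0+0+0+0+0+0+1+0+0+0+0+0+0+0+0+0+0+0+0+0+0+0+0+0 mod 2 = 1
  c[13] = d·G[:,13] = (11101100110100110100000010)·(00000000010000000000000000) mod 2 = 0+0+0+0+0+0+0+0+0+1+0+0+0+0+0+0+0+0+0+0+0+0+0+0+0+0 mod 2 = 1
  c[14] = d·G[:,14] = (11101100110100110100000010)·(00000000001000000000000000) mod 2 = 0+0+0+0+0+0+0+0+0+0+0+0+0+0+0+0+0+0+0+0+0+0+0+0+0+0 mod 2 = 0
  c[15] = d·G[:,15] = (11101100110100110100000010)·(00000000000111111111111111) mod 2 = 0+0+0+0+0+0+0+0+0+0+0+1+0+0+1+1+0+1+0+0+0+0+0+0+1+0 mod 2 = 1
  c[16] = d·G[:,16] = (11101100110100110100000010)·(00000000000100000000000000) mod 2 = 0+0+0+0+0+0+0+0+0+0+0+1+0+0+0+0+0+0+0+0+0+0+0+0+0+0 mod 2 = 1
  c[17] = d·G[:,17] = (11101100110100110100000010)·(00000000000010000000000000) mod 2 = 0+0+0+0+0+0+0+0+0+0+0+0+0+0+0+0+0+0+0+0+0+0+0+0+0+0 mod 2 = 0
  c[18] = d·G[:,18] = (11101100110100110100000010)·(00000000000001000000000000) mod 2 = 0+0+0+0+0+0+0+0+0+0+0+0+0+0+0+0+0+0+0+0+0+0+0+0+0+0 mod 2 = 0
  c[19] = d·G[:,19] = (11101100110100110100000010)·(00000000000000100000000000) mod 2 = 0+0+0+0+0+0+0+0+0+0+0+0+0+0+1+0+0+0+0+0+0+0+0+0+0+0 mod 2 = 1
  c[20] = d·G[:,20] = (11101100110100110100000010)·(00000000000000010000000000) mod 2 = 0+0+0+0+0+0+0+0+0+0+0+0+0+0+0+1+0+0+0+0+0+0+0+0+0+0 mod 2 = 1
  c[21] = d·G[:,21] = (11101100110100110100000010)·(00000000000000001000000000) mod 2 = 0+0+0+0+0+0+0+0+0+0+0+0+0+0+0+0+0+0+0+0+0+0+0+0+0+0 mod 2 = 0
  c[22] = d·G[:,22] = (11101100110100110100000010)·(00000000000000000100000000) mod 2 = 0+0+0+0+0+0+0+0+0+0+0+0+0+0+0+0+0+1+0+0+0+0+0+0+0+0 mod 2 = 1
  c[23] = d·G[:,23] = (11101100110100110100000010)·(00000000000000000010000000) mod 2 = 0+0+0+0+0+0+0+0+0+0+0+0+0+0+0+0+0+0+0+0+0+0+0+0+0+0 mod 2 = 0
  c[24] = d·G[:,24] = (11101100110100110100000010)·(00000000000000000001000000) mod 2 = 0+0+0+0+0+0+0+0+0+0+0+0+0+0+0+0+0+0+0+0+0+0+0+0+0+0 mod 2 = 0
  c[25] = d·G[:,25] = (11101100110100110100000010)·(00000000000000000000100000) mod 2 = 0+0+0+0+0+0+0+0+0+0+0+0+0+0+0+0+0+0+0+0+0+0+0+0+0+0 mod 2 = 0
  c[26] = d·G[:,26] = (11101100110100110100000010)·(00000000000000000000010000) mod 2 = 0+0+0+0+0+0+0+0+0+0+0+0+0+0+0+0+0+0+0+0+0+0+0+0+0+0 mod 2 = 0
  c[27] = d·G[:,27] = (11101100110100110100000010)·(00000000000000000000001000) mod 2 = 0+0+0+0+0+0+0+0+0+0+0+0+0+0+0+0+0+0+0+0+0+0+0+0+0+0 mod 2 = 0
  c[28] = d·G[:,28] = (11101100110100110100000010)·(00000000000000000000000100) mod 2 = 0+0+0+0+0+0+0+0+0+0+0+0+0+0+0+0+0+0+0+0+0+0+0+0+0+0 mod 2 = 0
  c[29] = d·G[:,29] = (11101100110100110100000010)·(00000000000000000000000010) mod 2 = 0+0+0+0+0+0+0+0+0+0+0+0+0+0+0+0+0+0+0+0+0+0+0+0+1+0 mod 2 = 1
  c[30] = d·G[:,30] = (11101100110100110100000010)·(00000000000000000000000001) mod 2 = 0+0+0+0+0+0+0+0+0+0+0+0+0+0+0+0+0+0+0+0+0+0+0+0+0+0 mod 2 = 0
Codeword = 1010110111001101100110100000010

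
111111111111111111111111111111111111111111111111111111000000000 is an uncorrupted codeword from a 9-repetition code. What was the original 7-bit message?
Split into 9-bit blocks: 111111111 111111111 111111111 111111111 111111111 111111111 000000000
Data = 1111110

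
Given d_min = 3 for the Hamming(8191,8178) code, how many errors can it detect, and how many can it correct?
Detection only: up to d_min − 1 = 2 errors.
Correction: up to ⌊(d_min − 1)/2⌋ = ⌊2/2⌋ = 1 errors.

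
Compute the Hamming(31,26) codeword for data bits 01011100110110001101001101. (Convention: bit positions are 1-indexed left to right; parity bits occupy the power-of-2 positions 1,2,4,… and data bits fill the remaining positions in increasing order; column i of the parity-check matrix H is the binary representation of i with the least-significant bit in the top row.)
Codeword c = d · G (mod 2), d = 01011100110110001101001101:
  c[0] = d·G[:,0] = (01011100110110001101001101)·(11011010101101010101010101) mod 2 = 0+1+0+1+1+0+0+0+1+0+0+1+0+0+0+0+0+1+0+1+0+0+0+1+0+1 mod 2 = 1
  c[1] = d·G[:,1] = (01011100110110001101001101)·(10110110011011001100110011) mod 2 = 0+0+0+1+0+1+0+0+0+1+0+0+1+0+0+0+1+1+0+0+0+0+0+0+0+1 mod 2 = 1
  c[2] = d·G[:,2] = (01011100110110001101001101)·(10000000000000000000000000) mod 2 = 0+0+0+0+0+0+0+0+0+0+0+0+0+0+0+0+0+0+0+0+0+0+0+0+0+0 mod 2 = 0
  c[3] = d·G[:,3] = (01011100110110001101001101)·(01110001111000111100001111) mod 2 = 0+1+0+1+0+0+0+0+1+1+0+0+0+0+0+0+1+1+0+0+0+0+1+1+0+1 mod 2 = 1
  c[4] = d·G[:,4] = (01011100110110001101001101)·(01000000000000000000000000) mod 2 = 0+1+0+0+0+0+0+0+0+0+0+0+0+0+0+0+0+0+0+0+0+0+0+0+0+0 mod 2 = 1
  c[5] = d·G[:,5] = (01011100110110001101001101)·(00100000000000000000000000) mod 2 = 0+0+0+0+0+0+0+0+0+0+0+0+0+0+0+0+0+0+0+0+0+0+0+0+0+0 mod 2 = 0
  c[6] = d·G[:,6] = (01011100110110001101001101)·(00010000000000000000000000) mod 2 = 0+0+0+1+0+0+0+0+0+0+0+0+0+0+0+0+0+0+0+0+0+0+0+0+0+0 mod 2 = 1
  c[7] = d·G[:,7] = (01011100110110001101001101)·(00001111111000000011111111) mod 2 = 0+0+0+0+1+1+0+0+1+1+0+0+0+0+0+0+0+0+0+1+0+0+1+1+0+1 mod 2 = 0
  c[8] = d·G[:,8] = (01011100110110001101001101)·(00001000000000000000000000) mod 2 = 0+0+0+0+1+0+0+0+0+0+0+0+0+0+0+0+0+0+0+0+0+0+0+0+0+0 mod 2 = 1
  c[9] = d·G[:,9] = (01011100110110001101001101)·(00000100000000000000000000) mod 2 = 0+0+0+0+0+1+0+0+0+0+0+0+0+0+0+0+0+0+0+0+0+0+0+0+0+0 mod 2 = 1
  c[10] = d·G[:,10] = (01011100110110001101001101)·(00000010000000000000000000) mod 2 = 0+0+0+0+0+0+0+0+0+0+0+0+0+0+0+0+0+0+0+0+0+0+0+0+0+0 mod 2 = 0
  c[11] = d·G[:,11] = (01011100110110001101001101)·(00000001000000000000000000) mod 2 = 0+0+0+0+0+0+0+0+0+0+0+0+0+0+0+0+0+0+0+0+0+0+0+0+0+0 mod 2 = 0
  c[12] = d·G[:,12] = (01011100110110001101001101)·(00000000100000000000000000) mod 2 = 0+0+0+0+0+0+0+0+1+0+0+0+0+0+0+0+0+0+0+0+0+0+0+0+0+0 mod 2 = 1
  c[13] = d·G[:,13] = (01011100110110001101001101)·(00000000010000000000000000) mod 2 = 0+0+0+0+0+0+0+0+0+1+0+0+0+0+0+0+0+0+0+0+0+0+0+0+0+0 mod 2 = 1
  c[14] = d·G[:,14] = (01011100110110001101001101)·(00000000001000000000000000) mod 2 = 0+0+0+0+0+0+0+0+0+0+0+0+0+0+0+0+0+0+0+0+0+0+0+0+0+0 mod 2 = 0
  c[15] = d·G[:,15] = (01011100110110001101001101)·(00000000000111111111111111) mod 2 = 0+0+0+0+0+0+0+0+0+0+0+1+1+0+0+0+1+1+0+1+0+0+1+1+0+1 mod 2 = 0
  c[16] = d·G[:,16] = (01011100110110001101001101)·(00000000000100000000000000) mod 2 = 0+0+0+0+0+0+0+0+0+0+0+1+0+0+0+0+0+0+0+0+0+0+0+0+0+0 mod 2 = 1
  c[17] = d·G[:,17] = (01011100110110001101001101)·(00000000000010000000000000) mod 2 = 0+0+0+0+0+0+0+0+0+0+0+0+1+0+0+0+0+0+0+0+0+0+0+0+0+0 mod 2 = 1
  c[18] = d·G[:,18] = (01011100110110001101001101)·(00000000000001000000000000) mod 2 = 0+0+0+0+0+0+0+0+0+0+0+0+0+0+0+0+0+0+0+0+0+0+0+0+0+0 mod 2 = 0
  c[19] = d·G[:,19] = (01011100110110001101001101)·(00000000000000100000000000) mod 2 = 0+0+0+0+0+0+0+0+0+0+0+0+0+0+0+0+0+0+0+0+0+0+0+0+0+0 mod 2 = 0
  c[20] = d·G[:,20] = (01011100110110001101001101)·(00000000000000010000000000) mod 2 = 0+0+0+0+0+0+0+0+0+0+0+0+0+0+0+0+0+0+0+0+0+0+0+0+0+0 mod 2 = 0
  c[21] = d·G[:,21] = (01011100110110001101001101)·(00000000000000001000000000) mod 2 = 0+0+0+0+0+0+0+0+0+0+0+0+0+0+0+0+1+0+0+0+0+0+0+0+0+0 mod 2 = 1
  c[22] = d·G[:,22] = (01011100110110001101001101)·(00000000000000000100000000) mod 2 = 0+0+0+0+0+0+0+0+0+0+0+0+0+0+0+0+0+1+0+0+0+0+0+0+0+0 mod 2 = 1
  c[23] = d·G[:,23] = (01011100110110001101001101)·(00000000000000000010000000) mod 2 = 0+0+0+0+0+0+0+0+0+0+0+0+0+0+0+0+0+0+0+0+0+0+0+0+0+0 mod 2 = 0
  c[24] = d·G[:,24] = (01011100110110001101001101)·(00000000000000000001000000) mod 2 = 0+0+0+0+0+0+0+0+0+0+0+0+0+0+0+0+0+0+0+1+0+0+0+0+0+0 mod 2 = 1
  c[25] = d·G[:,25] = (01011100110110001101001101)·(00000000000000000000100000) mod 2 = 0+0+0+0+0+0+0+0+0+0+0+0+0+0+0+0+0+0+0+0+0+0+0+0+0+0 mod 2 = 0
  c[26] = d·G[:,26] = (01011100110110001101001101)·(00000000000000000000010000) mod 2 = 0+0+0+0+0+0+0+0+0+0+0+0+0+0+0+0+0+0+0+0+0+0+0+0+0+0 mod 2 = 0
  c[27] = d·G[:,27] = (01011100110110001101001101)·(00000000000000000000001000) mod 2 = 0+0+0+0+0+0+0+0+0+0+0+0+0+0+0+0+0+0+0+0+0+0+1+0+0+0 mod 2 = 1
  c[28] = d·G[:,28] = (01011100110110001101001101)·(00000000000000000000000100) mod 2 = 0+0+0+0+0+0+0+0+0+0+0+0+0+0+0+0+0+0+0+0+0+0+0+1+0+0 mod 2 = 1
  c[29] = d·G[:,29] = (01011100110110001101001101)·(00000000000000000000000010) mod 2 = 0+0+0+0+0+0+0+0+0+0+0+0+0+0+0+0+0+0+0+0+0+0+0+0+0+0 mod 2 = 0
  c[30] = d·G[:,30] = (01011100110110001101001101)·(00000000000000000000000001) mod 2 = 0+0+0+0+0+0+0+0+0+0+0+0+0+0+0+0+0+0+0+0+0+0+0+0+0+1 mod 2 = 1
Codeword = 1101101011001100110001101001101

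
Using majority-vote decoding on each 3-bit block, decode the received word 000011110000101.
Split into 3-bit blocks and majority-vote each:
  block 1 = 000: 0 ones, 3 zeros → 0
  block 2 = 011: 2 ones, 1 zeros → 1
  block 3 = 110: 2 ones, 1 zeros → 1
  block 4 = 000: 0 ones, 3 zeros → 0
  block 5 = 101: 2 ones, 1 zeros → 1
Decoded = 01101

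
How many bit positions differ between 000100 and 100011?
XOR = 100111, count of 1s = 4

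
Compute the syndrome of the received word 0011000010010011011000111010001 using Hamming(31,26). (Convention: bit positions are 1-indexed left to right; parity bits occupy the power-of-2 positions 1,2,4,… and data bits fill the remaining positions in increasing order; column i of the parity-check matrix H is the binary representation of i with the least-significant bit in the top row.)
Syndrome s = H · r^T (mod 2), r = 0011000010010011011000111010001:
  s[0] = (1010101010101010101010101010101)·(0011000010010011011000111010001) mod 2 = 0+0+1+0+0+0+0+0+1+0+0+0+0+0+1+0+0+0+1+0+0+0+1+0+1+0+1+0+0+0+1 mod 2 = 0
  s[1] = (0110011001100110011001100110011)·(0011000010010011011000111010001) mod 2 = 0+0+1+0+0+0+0+0+0+0+0+0+0+0+1+0+0+1+1+0+0+0+1+0+0+0+1+0+0+0+1 mod 2 = 1
  s[2] = (0001111000011110000111100001111)·(0011000010010011011000111010001) mod 2 = 0+0+0+1+0+0+0+0+0+0+0+1+0+0+1+0+0+0+0+0+0+0+1+0+0+0+0+0+0+0+1 mod 2 = 1
  s[3] = (0000000111111110000000011111111)·(0011000010010011011000111010001) mod 2 = 0+0+0+0+0+0+0+0+1+0+0+1+0+0+1+0+0+0+0+0+0+0+0+1+1+0+1+0+0+0+1 mod 2 = 1
  s[4] = (0000000000000001111111111111111)·(0011000010010011011000111010001) mod 2 = 0+0+0+0+0+0+0+0+0+0+0+0+0+0+0+1+0+1+1+0+0+0+1+1+1+0+1+0+0+0+1 mod 2 = 0
Syndrome = 01110
Non-zero syndrome: error at position 14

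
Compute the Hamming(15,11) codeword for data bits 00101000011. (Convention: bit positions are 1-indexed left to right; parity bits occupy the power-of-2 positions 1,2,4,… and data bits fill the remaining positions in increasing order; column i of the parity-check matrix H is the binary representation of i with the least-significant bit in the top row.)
Codeword c = d · G (mod 2), d = 00101000011:
  c[0] = d·G[:,0] = (00101000011)·(11011010101) mod 2 = 0+0+0+0+1+0+0+0+0+0+1 mod 2 = 0
  c[1] = d·G[:,1] = (00101000011)·(10110110011) mod 2 = 0+0+1+0+0+0+0+0+0+1+1 mod 2 = 1
  c[2] = d·G[:,2] = (00101000011)·(10000000000) mod 2 = 0+0+0+0+0+0+0+0+0+0+0 mod 2 = 0
  c[3] = d·G[:,3] = (00101000011)·(01110001111) mod 2 = 0+0+1+0+0+0+0+0+0+1+1 mod 2 = 1
  c[4] = d·G[:,4] = (00101000011)·(01000000000) mod 2 = 0+0+0+0+0+0+0+0+0+0+0 mod 2 = 0
  c[5] = d·G[:,5] = (00101000011)·(00100000000) mod 2 = 0+0+1+0+0+0+0+0+0+0+0 mod 2 = 1
  c[6] = d·G[:,6] = (00101000011)·(00010000000) mod 2 = 0+0+0+0+0+0+0+0+0+0+0 mod 2 = 0
  c[7] = d·G[:,7] = (00101000011)·(00001111111) mod 2 = 0+0+0+0+1+0+0+0+0+1+1 mod 2 = 1
  c[8] = d·G[:,8] = (00101000011)·(00001000000) mod 2 = 0+0+0+0+1+0+0+0+0+0+0 mod 2 = 1
  c[9] = d·G[:,9] = (00101000011)·(00000100000) mod 2 = 0+0+0+0+0+0+0+0+0+0+0 mod 2 = 0
  c[10] = d·G[:,10] = (00101000011)·(00000010000) mod 2 = 0+0+0+0+0+0+0+0+0+0+0 mod 2 = 0
  c[11] = d·G[:,11] = (00101000011)·(00000001000) mod 2 = 0+0+0+0+0+0+0+0+0+0+0 mod 2 = 0
  c[12] = d·G[:,12] = (00101000011)·(00000000100) mod 2 = 0+0+0+0+0+0+0+0+0+0+0 mod 2 = 0
  c[13] = d·G[:,13] = (00101000011)·(00000000010) mod 2 = 0+0+0+0+0+0+0+0+0+1+0 mod 2 = 1
  c[14] = d·G[:,14] = (00101000011)·(00000000001) mod 2 = 0+0+0+0+0+0+0+0+0+0+1 mod 2 = 1
Codeword = 010101011000011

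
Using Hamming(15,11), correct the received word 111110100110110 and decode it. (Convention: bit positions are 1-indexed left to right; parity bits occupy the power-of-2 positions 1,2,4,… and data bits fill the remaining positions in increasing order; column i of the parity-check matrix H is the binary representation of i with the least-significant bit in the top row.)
Syndrome s = H · r^T (mod 2), r = 111110100110110:
  s[0] = (101010101010101)·(111110100110110) mod 2 = 1+0+1+0+1+0+1+0+0+0+1+0+1+0+0 mod 2 = 0
  s[1] = (011001100110011)·(111110100110110) mod 2 = 0+1+1+0+0+0+1+0+0+1+1+0+0+1+0 mod 2 = 0
  s[2] = (000111100001111)·(111110100110110) mod 2 = 0+0+0+1+1+0+1+0+0+0+0+0+1+1+0 mod 2 = 1
  s[3] = (000000011111111)·(111110100110110) mod 2 = 0+0+0+0+0+0+0+0+0+1+1+0+1+1+0 mod 2 = 0
Syndrome = 0010
Column 4 of H equals this syndrome → error at bit 4 (1-indexed).
Flip bit 4: 111110100110110 → 111010100110110
Extract data bits at positions {3,5,6,7,9,10,11,12,13,14,15}: 11010110110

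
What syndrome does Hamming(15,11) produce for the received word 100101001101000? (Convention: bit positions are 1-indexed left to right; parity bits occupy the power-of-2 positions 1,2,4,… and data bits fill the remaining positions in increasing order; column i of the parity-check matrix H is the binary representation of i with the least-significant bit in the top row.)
Syndrome s = H · r^T (mod 2), r = 100101001101000:
  s[0] = (101010101010101)·(100101001101000) mod 2 = 1+0+0+0+0+0+0+0+1+0+0+0+0+0+0 mod 2 = 0
  s[1] = (011001100110011)·(100101001101000) mod 2 = 0+0+0+0+0+1+0+0+0+1+0+0+0+0+0 mod 2 = 0
  s[2] = (000111100001111)·(100101001101000) mod 2 = 0+0+0+1+0+1+0+0+0+0+0+1+0+0+0 mod 2 = 1
  s[3] = (000000011111111)·(100101001101000) mod 2 = 0+0+0+0+0+0+0+0+1+1+0+1+0+0+0 mod 2 = 1
Syndrome = 0011
Non-zero syndrome: error at position 12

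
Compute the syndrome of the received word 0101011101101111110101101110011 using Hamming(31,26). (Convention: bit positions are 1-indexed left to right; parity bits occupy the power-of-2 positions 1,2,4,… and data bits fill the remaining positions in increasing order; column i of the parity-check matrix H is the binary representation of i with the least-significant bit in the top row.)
Syndrome s = H · r^T (mod 2), r = 0101011101101111110101101110011:
  s[0] = (1010101010101010101010101010101)·(0101011101101111110101101110011) mod 2 = 0+0+0+0+0+0+1+0+0+0+1+0+1+0+1+0+1+0+0+0+0+0+1+0+1+0+1+0+0+0+1 mod 2 = 1
  s[1] = (0110011001100110011001100110011)·(0101011101101111110101101110011) mod 2 = 0+1+0+0+0+1+1+0+0+1+1+0+0+1+1+0+0+1+0+0+0+1+1+0+0+1+1+0+0+1+1 mod 2 = 0
  s[2] = (0001111000011110000111100001111)·(0101011101101111110101101110011) mod 2 = 0+0+0+1+0+1+1+0+0+0+0+0+1+1+1+0+0+0+0+1+0+1+1+0+0+0+0+0+0+1+1 mod 2 = 1
  s[3] = (0000000111111110000000011111111)·(0101011101101111110101101110011) mod 2 = 0+0+0+0+0+0+0+1+0+1+1+0+1+1+1+0+0+0+0+0+0+0+0+0+1+1+1+0+0+1+1 mod 2 = 1
  s[4] = (0000000000000001111111111111111)·(0101011101101111110101101110011) mod 2 = 0+0+0+0+0+0+0+0+0+0+0+0+0+0+0+1+1+1+0+1+0+1+1+0+1+1+1+0+0+1+1 mod 2 = 1
Syndrome = 10111
Non-zero syndrome: error at position 29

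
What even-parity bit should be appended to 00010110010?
Sum of data bits: 0+0+0+1+0+1+1+0+0+1+0 = 4.
4 mod 2 = 0, so parity bit = 0.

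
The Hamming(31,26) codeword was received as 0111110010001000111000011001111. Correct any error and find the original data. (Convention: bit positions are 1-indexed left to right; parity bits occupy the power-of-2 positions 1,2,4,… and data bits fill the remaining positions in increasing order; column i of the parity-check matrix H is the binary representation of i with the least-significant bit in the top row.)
Syndrome s = H · r^T (mod 2), r = 0111110010001000111000011001111:
  s[0] = (1010101010101010101010101010101)·(0111110010001000111000011001111) mod 2 = 0+0+1+0+1+0+0+0+1+0+0+0+1+0+0+0+1+0+1+0+0+0+0+0+1+0+0+0+1+0+1 mod 2 = 1
  s[1] = (0110011001100110011001100110011)·(0111110010001000111000011001111) mod 2 = 0+1+1+0+0+1+0+0+0+0+0+0+0+0+0+0+0+1+1+0+0+0+0+0+0+0+0+0+0+1+1 mod 2 = 1
  s[2] = (0001111000011110000111100001111)·(0111110010001000111000011001111) mod 2 = 0+0+0+1+1+1+0+0+0+0+0+0+1+0+0+0+0+0+0+0+0+0+0+0+0+0+0+1+1+1+1 mod 2 = 0
  s[3] = (0000000111111110000000011111111)·(0111110010001000111000011001111) mod 2 = 0+0+0+0+0+0+0+0+1+0+0+0+1+0+0+0+0+0+0+0+0+0+0+1+1+0+0+1+1+1+1 mod 2 = 0
  s[4] = (0000000000000001111111111111111)·(0111110010001000111000011001111) mod 2 = 0+0+0+0+0+0+0+0+0+0+0+0+0+0+0+0+1+1+1+0+0+0+0+1+1+0+0+1+1+1+1 mod 2 = 1
Syndrome = 11001
Column 19 of H equals this syndrome → error at bit 19 (1-indexed).
Flip bit 19: 0111110010001000111000011001111 → 0111110010001000110000011001111
Extract data bits at positions {3,5,6,7,9,10,11,12,13,14,15,17,18,19,20,21,22,23,24,25,26,27,28,29,30,31}: 11101000100110000011001111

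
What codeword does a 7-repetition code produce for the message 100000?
Repeat each bit 7× and concatenate:
1→1111111  0→0000000  0→0000000  0→0000000  0→0000000  0→0000000
Codeword = 111111100000000000000000000000000000000000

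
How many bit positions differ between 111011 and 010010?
XOR = 101001, count of 1s = 3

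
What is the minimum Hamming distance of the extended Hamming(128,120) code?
d_min = 4 (adding an overall parity bit to Hamming(127,120) raises d_min from 3 to 4).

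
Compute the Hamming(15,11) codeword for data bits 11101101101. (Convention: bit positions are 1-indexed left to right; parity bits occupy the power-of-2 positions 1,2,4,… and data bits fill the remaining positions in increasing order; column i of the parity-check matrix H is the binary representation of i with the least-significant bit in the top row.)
Codeword c = d · G (mod 2), d = 11101101101:
  c[0] = d·G[:,0] = (11101101101)·(11011010101) mod 2 = 1+1+0+0+1+0+0+0+1+0+1 mod 2 = 1
  c[1] = d·G[:,1] = (11101101101)·(10110110011) mod 2 = 1+0+1+0+0+1+0+0+0+0+1 mod 2 = 0
  c[2] = d·G[:,2] = (11101101101)·(10000000000) mod 2 = 1+0+0+0+0+0+0+0+0+0+0 mod 2 = 1
  c[3] = d·G[:,3] = (11101101101)·(01110001111) mod 2 = 0+1+1+0+0+0+0+1+1+0+1 mod 2 = 1
  c[4] = d·G[:,4] = (11101101101)·(01000000000) mod 2 = 0+1+0+0+0+0+0+0+0+0+0 mod 2 = 1
  c[5] = d·G[:,5] = (11101101101)·(00100000000) mod 2 = 0+0+1+0+0+0+0+0+0+0+0 mod 2 = 1
  c[6] = d·G[:,6] = (11101101101)·(00010000000) mod 2 = 0+0+0+0+0+0+0+0+0+0+0 mod 2 = 0
  c[7] = d·G[:,7] = (11101101101)·(00001111111) mod 2 = 0+0+0+0+1+1+0+1+1+0+1 mod 2 = 1
  c[8] = d·G[:,8] = (11101101101)·(00001000000) mod 2 = 0+0+0+0+1+0+0+0+0+0+0 mod 2 = 1
  c[9] = d·G[:,9] = (11101101101)·(00000100000) mod 2 = 0+0+0+0+0+1+0+0+0+0+0 mod 2 = 1
  c[10] = d·G[:,10] = (11101101101)·(00000010000) mod 2 = 0+0+0+0+0+0+0+0+0+0+0 mod 2 = 0
  c[11] = d·G[:,11] = (11101101101)·(00000001000) mod 2 = 0+0+0+0+0+0+0+1+0+0+0 mod 2 = 1
  c[12] = d·G[:,12] = (11101101101)·(00000000100) mod 2 = 0+0+0+0+0+0+0+0+1+0+0 mod 2 = 1
  c[13] = d·G[:,13] = (11101101101)·(00000000010) mod 2 = 0+0+0+0+0+0+0+0+0+0+0 mod 2 = 0
  c[14] = d·G[:,14] = (11101101101)·(00000000001) mod 2 = 0+0+0+0+0+0+0+0+0+0+1 mod 2 = 1
Codeword = 101111011101101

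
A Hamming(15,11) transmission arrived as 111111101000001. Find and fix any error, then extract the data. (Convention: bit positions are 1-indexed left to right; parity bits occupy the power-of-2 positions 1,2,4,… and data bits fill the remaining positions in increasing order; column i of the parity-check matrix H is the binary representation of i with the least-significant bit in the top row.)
Syndrome s = H · r^T (mod 2), r = 111111101000001:
  s[0] = (101010101010101)·(111111101000001) mod 2 = 1+0+1+0+1+0+1+0+1+0+0+0+0+0+1 mod 2 = 0
  s[1] = (011001100110011)·(111111101000001) mod 2 = 0+1+1+0+0+1+1+0+0+0+0+0+0+0+1 mod 2 = 1
  s[2] = (000111100001111)·(111111101000001) mod 2 = 0+0+0+1+1+1+1+0+0+0+0+0+0+0+1 mod 2 = 1
  s[3] = (000000011111111)·(111111101000001) mod 2 = 0+0+0+0+0+0+0+0+1+0+0+0+0+0+1 mod 2 = 0
Syndrome = 0110
Column 6 of H equals this syndrome → error at bit 6 (1-indexed).
Flip bit 6: 111111101000001 → 111110101000001
Extract data bits at positions {3,5,6,7,9,10,11,12,13,14,15}: 11011000001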